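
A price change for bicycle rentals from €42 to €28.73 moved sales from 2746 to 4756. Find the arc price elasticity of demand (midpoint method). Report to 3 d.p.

ΔQ = 4756 − 2746 = 2010; ΔP = 28.73 − 42 = -13.27.
Midpoints: P̄ = 35.37, Q̄ = 3751.0.
ε = (ΔQ/ΔP)(P̄/Q̄) = (2010/-13.27)(35.37/3751.0).

-1.428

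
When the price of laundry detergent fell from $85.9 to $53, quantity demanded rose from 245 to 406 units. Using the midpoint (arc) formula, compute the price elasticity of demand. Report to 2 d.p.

ΔQ = 406 − 245 = 161; ΔP = 53 − 85.9 = -32.9.
Midpoints: P̄ = 69.45, Q̄ = 325.5.
ε = (ΔQ/ΔP)(P̄/Q̄) = (161/-32.9)(69.45/325.5).

-1.04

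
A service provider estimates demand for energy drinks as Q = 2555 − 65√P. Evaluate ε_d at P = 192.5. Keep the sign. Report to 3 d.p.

-0.273

At P = 192.5, Q = 1653.162.
dQ/dP = −65/(2√P) = -2.342.
ε = (dQ/dP)(P/Q) = (-2.342)(192.5/1653.162).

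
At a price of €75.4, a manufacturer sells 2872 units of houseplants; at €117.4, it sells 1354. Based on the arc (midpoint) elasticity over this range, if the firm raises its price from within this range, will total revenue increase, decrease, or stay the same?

Arc ε = (-1518/42)(96.40/2113.0) ≈ -1.649.
|ε| = 1.65 > 1, so demand is elastic. A price rise therefore reduces total revenue.

decrease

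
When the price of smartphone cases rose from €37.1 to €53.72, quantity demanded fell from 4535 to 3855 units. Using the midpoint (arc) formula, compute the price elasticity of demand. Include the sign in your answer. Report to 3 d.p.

-0.443

ΔQ = 3855 − 4535 = -680; ΔP = 53.72 − 37.1 = 16.62.
Midpoints: P̄ = 45.41, Q̄ = 4195.0.
ε = (ΔQ/ΔP)(P̄/Q̄) = (-680/16.62)(45.41/4195.0).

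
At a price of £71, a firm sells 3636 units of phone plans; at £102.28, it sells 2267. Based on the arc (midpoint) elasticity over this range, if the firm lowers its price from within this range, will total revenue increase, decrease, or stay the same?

Arc ε = (-1369/31.28)(86.64/2951.5) ≈ -1.285.
|ε| = 1.28 > 1, so demand is elastic. A price cut therefore raises total revenue.

increase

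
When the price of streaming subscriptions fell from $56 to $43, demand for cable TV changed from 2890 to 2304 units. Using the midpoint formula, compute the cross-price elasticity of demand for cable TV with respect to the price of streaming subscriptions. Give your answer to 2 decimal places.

0.86

ΔQ_x = 2304 − 2890 = -586; ΔP_y = 43 − 56 = -13.
Midpoints: P̄_y = 49.50, Q̄_x = 2597.0.
ε_xy = (ΔQ_x/ΔP_y)(P̄_y/Q̄_x) = (-586/-13)(49.50/2597.0).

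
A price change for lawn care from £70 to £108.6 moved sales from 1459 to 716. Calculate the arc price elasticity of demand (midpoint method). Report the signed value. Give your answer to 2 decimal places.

-1.58

ΔQ = 716 − 1459 = -743; ΔP = 108.6 − 70 = 38.6.
Midpoints: P̄ = 89.30, Q̄ = 1087.5.
ε = (ΔQ/ΔP)(P̄/Q̄) = (-743/38.6)(89.30/1087.5).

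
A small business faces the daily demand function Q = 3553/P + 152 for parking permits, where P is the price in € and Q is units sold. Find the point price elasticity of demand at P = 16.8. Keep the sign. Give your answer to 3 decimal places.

At P = 16.8, Q = 363.488.
dQ/dP = −3553/P² = -12.589.
ε = (dQ/dP)(P/Q) = (-12.589)(16.8/363.488).

-0.582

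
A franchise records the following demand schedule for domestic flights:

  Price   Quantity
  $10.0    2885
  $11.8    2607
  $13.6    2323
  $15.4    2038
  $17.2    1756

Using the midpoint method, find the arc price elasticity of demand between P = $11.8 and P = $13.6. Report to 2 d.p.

-0.81

At P = 11.8, Q = 2607; at P = 13.6, Q = 2323.
ΔQ = -284, ΔP = 1.8. Midpoints: P̄ = 12.70, Q̄ = 2465.0.
ε = (ΔQ/ΔP)(P̄/Q̄) = (-284/1.8)(12.70/2465.0).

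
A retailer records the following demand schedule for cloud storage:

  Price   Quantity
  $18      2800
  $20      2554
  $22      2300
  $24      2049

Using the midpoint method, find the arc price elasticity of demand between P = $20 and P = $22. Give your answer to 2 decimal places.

At P = 20, Q = 2554; at P = 22, Q = 2300.
ΔQ = -254, ΔP = 2. Midpoints: P̄ = 21.00, Q̄ = 2427.0.
ε = (ΔQ/ΔP)(P̄/Q̄) = (-254/2)(21.00/2427.0).

-1.10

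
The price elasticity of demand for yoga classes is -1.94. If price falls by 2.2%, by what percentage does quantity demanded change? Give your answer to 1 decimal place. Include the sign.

%ΔQ ≈ ε × %ΔP = (-1.94)(-2.2%) = 4.27%.

4.3%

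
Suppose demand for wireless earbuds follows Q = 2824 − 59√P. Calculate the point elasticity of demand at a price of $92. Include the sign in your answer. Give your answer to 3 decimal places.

-0.125

At P = 92, Q = 2258.092.
dQ/dP = −59/(2√P) = -3.076.
ε = (dQ/dP)(P/Q) = (-3.076)(92/2258.092).
|ε| < 1, so demand is inelastic at this price.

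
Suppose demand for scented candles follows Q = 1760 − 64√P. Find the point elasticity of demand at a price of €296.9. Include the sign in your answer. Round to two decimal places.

-0.84

At P = 296.9, Q = 657.230.
dQ/dP = −64/(2√P) = -1.857.
ε = (dQ/dP)(P/Q) = (-1.857)(296.9/657.230).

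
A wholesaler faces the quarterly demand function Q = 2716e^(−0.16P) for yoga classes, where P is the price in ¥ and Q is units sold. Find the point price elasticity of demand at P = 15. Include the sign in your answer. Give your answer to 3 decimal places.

-2.400

At P = 15, Q = 246.390.
dQ/dP = −0.16·2716e^(−0.16P) = −0.16Q = -39.422.
ε = (dQ/dP)(P/Q) = (-39.422)(15/246.390).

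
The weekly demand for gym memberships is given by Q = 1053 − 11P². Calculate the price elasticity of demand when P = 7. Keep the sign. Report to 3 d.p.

-2.097

At P = 7, Q = 514.
dQ/dP = −22P = -154.
ε = (dQ/dP)(P/Q) = (-154)(7/514).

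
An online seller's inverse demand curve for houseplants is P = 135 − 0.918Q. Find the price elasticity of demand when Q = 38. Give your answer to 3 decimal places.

At Q = 38, P = 135 − 0.918(38) = 100.12.
dP/dQ = −0.918, so dQ/dP = 1/(−0.918) = -1.089.
ε = (dQ/dP)(P/Q) = (-1.089)(100.12/38).

-2.870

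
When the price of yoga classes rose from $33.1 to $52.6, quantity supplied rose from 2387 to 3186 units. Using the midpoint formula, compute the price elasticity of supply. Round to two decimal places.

ΔQ = 3186 − 2387 = 799; ΔP = 52.6 − 33.1 = 19.5.
Midpoints: P̄ = 42.85, Q̄ = 2786.5.
ε_s = (ΔQ/ΔP)(P̄/Q̄) = (799/19.5)(42.85/2786.5).

0.63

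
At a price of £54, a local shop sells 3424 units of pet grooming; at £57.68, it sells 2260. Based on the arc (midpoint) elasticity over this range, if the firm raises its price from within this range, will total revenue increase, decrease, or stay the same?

decrease

Arc ε = (-1164/3.68)(55.84/2842.0) ≈ -6.215.
|ε| = 6.21 > 1, so demand is elastic. A price rise therefore reduces total revenue.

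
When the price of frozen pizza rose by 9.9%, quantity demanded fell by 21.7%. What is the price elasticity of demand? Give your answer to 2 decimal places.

ε = %ΔQ / %ΔP = (-21.7)/(9.9) = -2.192.

-2.19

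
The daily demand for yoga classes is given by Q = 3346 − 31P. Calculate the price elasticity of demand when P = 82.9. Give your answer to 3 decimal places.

-3.311

At P = 82.9, Q = 776.100.
dQ/dP = −31.
ε = (dQ/dP)(P/Q) = (-31)(82.9/776.100).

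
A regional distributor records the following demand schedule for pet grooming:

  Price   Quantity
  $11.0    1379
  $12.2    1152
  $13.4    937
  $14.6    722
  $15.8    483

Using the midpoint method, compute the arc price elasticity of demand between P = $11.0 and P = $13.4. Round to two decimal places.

-1.94

At P = 11.0, Q = 1379; at P = 13.4, Q = 937.
ΔQ = -442, ΔP = 2.4. Midpoints: P̄ = 12.20, Q̄ = 1158.0.
ε = (ΔQ/ΔP)(P̄/Q̄) = (-442/2.4)(12.20/1158.0).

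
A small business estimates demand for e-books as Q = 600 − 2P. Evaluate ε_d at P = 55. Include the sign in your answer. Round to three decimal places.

At P = 55, Q = 490.
dQ/dP = −2.
ε = (dQ/dP)(P/Q) = (-2)(55/490).
|ε| < 1, so demand is inelastic at this price.

-0.224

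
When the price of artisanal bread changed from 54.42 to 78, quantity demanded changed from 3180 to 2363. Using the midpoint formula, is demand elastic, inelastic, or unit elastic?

inelastic

Arc ε ≈ -0.828.
|ε| = 0.83 < 1.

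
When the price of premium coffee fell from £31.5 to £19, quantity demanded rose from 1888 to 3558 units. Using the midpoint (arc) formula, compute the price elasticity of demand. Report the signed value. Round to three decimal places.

-1.239

ΔQ = 3558 − 1888 = 1670; ΔP = 19 − 31.5 = -12.5.
Midpoints: P̄ = 25.25, Q̄ = 2723.0.
ε = (ΔQ/ΔP)(P̄/Q̄) = (1670/-12.5)(25.25/2723.0).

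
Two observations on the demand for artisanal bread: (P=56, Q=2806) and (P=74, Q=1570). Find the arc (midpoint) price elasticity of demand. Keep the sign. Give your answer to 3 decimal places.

ΔQ = 1570 − 2806 = -1236; ΔP = 74 − 56 = 18.
Midpoints: P̄ = 65.00, Q̄ = 2188.0.
ε = (ΔQ/ΔP)(P̄/Q̄) = (-1236/18)(65.00/2188.0).

-2.040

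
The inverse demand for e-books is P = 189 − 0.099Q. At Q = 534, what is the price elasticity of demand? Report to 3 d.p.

-2.575

At Q = 534, P = 189 − 0.099(534) = 136.13.
dP/dQ = −0.099, so dQ/dP = 1/(−0.099) = -10.101.
ε = (dQ/dP)(P/Q) = (-10.101)(136.13/534).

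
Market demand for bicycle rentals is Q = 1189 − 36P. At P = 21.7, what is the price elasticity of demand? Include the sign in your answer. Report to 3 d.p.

-1.916

At P = 21.7, Q = 407.800.
dQ/dP = −36.
ε = (dQ/dP)(P/Q) = (-36)(21.7/407.800).
|ε| > 1, so demand is elastic at this price.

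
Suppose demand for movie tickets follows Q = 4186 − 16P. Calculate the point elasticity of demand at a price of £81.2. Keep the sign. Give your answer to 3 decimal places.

At P = 81.2, Q = 2886.800.
dQ/dP = −16.
ε = (dQ/dP)(P/Q) = (-16)(81.2/2886.800).

-0.450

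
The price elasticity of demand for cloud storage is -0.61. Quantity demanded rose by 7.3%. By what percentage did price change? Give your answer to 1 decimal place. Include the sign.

%ΔP ≈ %ΔQ / ε = (7.3%)/(-0.61) = -11.97%.

-12.0%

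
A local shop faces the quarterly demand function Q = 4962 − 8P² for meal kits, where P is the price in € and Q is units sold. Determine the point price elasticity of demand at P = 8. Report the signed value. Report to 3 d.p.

-0.230

At P = 8, Q = 4450.
dQ/dP = −16P = -128.
ε = (dQ/dP)(P/Q) = (-128)(8/4450).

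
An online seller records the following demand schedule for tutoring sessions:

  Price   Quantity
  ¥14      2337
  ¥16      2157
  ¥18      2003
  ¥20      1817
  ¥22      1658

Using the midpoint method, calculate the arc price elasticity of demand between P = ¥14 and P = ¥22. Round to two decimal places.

-0.76

At P = 14, Q = 2337; at P = 22, Q = 1658.
ΔQ = -679, ΔP = 8. Midpoints: P̄ = 18.00, Q̄ = 1997.5.
ε = (ΔQ/ΔP)(P̄/Q̄) = (-679/8)(18.00/1997.5).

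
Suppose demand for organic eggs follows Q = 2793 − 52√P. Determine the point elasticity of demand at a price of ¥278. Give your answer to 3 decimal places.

-0.225

At P = 278, Q = 1925.987.
dQ/dP = −52/(2√P) = -1.559.
ε = (dQ/dP)(P/Q) = (-1.559)(278/1925.987).
|ε| < 1, so demand is inelastic at this price.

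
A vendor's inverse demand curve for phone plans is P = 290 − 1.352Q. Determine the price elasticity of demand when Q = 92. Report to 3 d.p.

-1.331

At Q = 92, P = 290 − 1.352(92) = 165.62.
dP/dQ = −1.352, so dQ/dP = 1/(−1.352) = -0.740.
ε = (dQ/dP)(P/Q) = (-0.740)(165.62/92).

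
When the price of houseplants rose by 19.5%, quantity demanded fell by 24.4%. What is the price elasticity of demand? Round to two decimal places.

-1.25

ε = %ΔQ / %ΔP = (-24.4)/(19.5) = -1.251.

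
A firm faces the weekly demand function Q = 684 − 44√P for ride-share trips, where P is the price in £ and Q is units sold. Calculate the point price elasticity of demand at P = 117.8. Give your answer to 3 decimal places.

At P = 117.8, Q = 206.443.
dQ/dP = −44/(2√P) = -2.027.
ε = (dQ/dP)(P/Q) = (-2.027)(117.8/206.443).

-1.157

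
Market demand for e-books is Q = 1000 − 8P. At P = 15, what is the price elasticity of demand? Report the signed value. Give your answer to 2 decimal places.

-0.14

At P = 15, Q = 880.
dQ/dP = −8.
ε = (dQ/dP)(P/Q) = (-8)(15/880).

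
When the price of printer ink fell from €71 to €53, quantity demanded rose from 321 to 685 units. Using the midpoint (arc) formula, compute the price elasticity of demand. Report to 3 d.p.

-2.493

ΔQ = 685 − 321 = 364; ΔP = 53 − 71 = -18.
Midpoints: P̄ = 62.00, Q̄ = 503.0.
ε = (ΔQ/ΔP)(P̄/Q̄) = (364/-18)(62.00/503.0).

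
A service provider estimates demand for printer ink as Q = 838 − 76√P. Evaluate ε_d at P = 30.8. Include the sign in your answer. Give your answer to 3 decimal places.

-0.507

At P = 30.8, Q = 416.217.
dQ/dP = −76/(2√P) = -6.847.
ε = (dQ/dP)(P/Q) = (-6.847)(30.8/416.217).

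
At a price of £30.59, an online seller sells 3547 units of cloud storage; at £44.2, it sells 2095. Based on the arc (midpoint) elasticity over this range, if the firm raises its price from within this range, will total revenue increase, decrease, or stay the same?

decrease

Arc ε = (-1452/13.61)(37.40/2821.0) ≈ -1.414.
|ε| = 1.41 > 1, so demand is elastic. A price rise therefore reduces total revenue.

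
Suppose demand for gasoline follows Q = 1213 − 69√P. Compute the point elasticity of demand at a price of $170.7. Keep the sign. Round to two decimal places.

-1.45

At P = 170.7, Q = 311.500.
dQ/dP = −69/(2√P) = -2.641.
ε = (dQ/dP)(P/Q) = (-2.641)(170.7/311.500).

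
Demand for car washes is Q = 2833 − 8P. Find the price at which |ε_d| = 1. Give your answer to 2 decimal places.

177.06

For linear demand Q = a − bP, ε = −bP/(a − bP). |ε| = 1 when bP = a − bP, i.e. P = a/(2b).
P = 2833/(2·8) = 2833/16 = 177.0625.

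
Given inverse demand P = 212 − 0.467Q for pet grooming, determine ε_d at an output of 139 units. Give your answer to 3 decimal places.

At Q = 139, P = 212 − 0.467(139) = 147.09.
dP/dQ = −0.467, so dQ/dP = 1/(−0.467) = -2.141.
ε = (dQ/dP)(P/Q) = (-2.141)(147.09/139).

-2.266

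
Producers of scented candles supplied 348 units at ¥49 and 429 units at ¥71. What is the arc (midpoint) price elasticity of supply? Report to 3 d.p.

0.569

ΔQ = 429 − 348 = 81; ΔP = 71 − 49 = 22.
Midpoints: P̄ = 60.00, Q̄ = 388.5.
ε_s = (ΔQ/ΔP)(P̄/Q̄) = (81/22)(60.00/388.5).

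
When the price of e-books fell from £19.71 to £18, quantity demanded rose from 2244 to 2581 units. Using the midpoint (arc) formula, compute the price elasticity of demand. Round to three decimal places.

-1.540

ΔQ = 2581 − 2244 = 337; ΔP = 18 − 19.71 = -1.71.
Midpoints: P̄ = 18.86, Q̄ = 2412.5.
ε = (ΔQ/ΔP)(P̄/Q̄) = (337/-1.71)(18.86/2412.5).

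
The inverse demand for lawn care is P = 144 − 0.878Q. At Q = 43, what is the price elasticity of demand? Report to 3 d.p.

-2.814

At Q = 43, P = 144 − 0.878(43) = 106.25.
dP/dQ = −0.878, so dQ/dP = 1/(−0.878) = -1.139.
ε = (dQ/dP)(P/Q) = (-1.139)(106.25/43).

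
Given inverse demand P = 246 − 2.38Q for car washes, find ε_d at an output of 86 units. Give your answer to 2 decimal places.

At Q = 86, P = 246 − 2.38(86) = 41.32.
dP/dQ = −2.38, so dQ/dP = 1/(−2.38) = -0.420.
ε = (dQ/dP)(P/Q) = (-0.420)(41.32/86).

-0.20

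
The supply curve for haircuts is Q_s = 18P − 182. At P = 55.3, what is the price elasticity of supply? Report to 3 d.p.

At P = 55.3, Q_s = 813.40.
dQ_s/dP = 18.
ε_s = (dQ_s/dP)(P/Q_s) = (18)(55.3/813.40).

1.224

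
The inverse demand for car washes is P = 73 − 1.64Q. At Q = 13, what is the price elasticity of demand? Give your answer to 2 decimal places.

-2.42

At Q = 13, P = 73 − 1.64(13) = 51.68.
dP/dQ = −1.64, so dQ/dP = 1/(−1.64) = -0.610.
ε = (dQ/dP)(P/Q) = (-0.610)(51.68/13).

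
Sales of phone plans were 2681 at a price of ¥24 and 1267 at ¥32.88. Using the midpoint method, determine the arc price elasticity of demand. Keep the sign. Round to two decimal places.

-2.29

ΔQ = 1267 − 2681 = -1414; ΔP = 32.88 − 24 = 8.88.
Midpoints: P̄ = 28.44, Q̄ = 1974.0.
ε = (ΔQ/ΔP)(P̄/Q̄) = (-1414/8.88)(28.44/1974.0).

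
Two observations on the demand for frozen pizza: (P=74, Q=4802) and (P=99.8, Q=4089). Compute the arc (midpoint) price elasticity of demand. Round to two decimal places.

ΔQ = 4089 − 4802 = -713; ΔP = 99.8 − 74 = 25.8.
Midpoints: P̄ = 86.90, Q̄ = 4445.5.
ε = (ΔQ/ΔP)(P̄/Q̄) = (-713/25.8)(86.90/4445.5).

-0.54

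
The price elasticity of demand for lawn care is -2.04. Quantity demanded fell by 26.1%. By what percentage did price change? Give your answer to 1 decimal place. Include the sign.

12.8%

%ΔP ≈ %ΔQ / ε = (-26.1%)/(-2.04) = 12.79%.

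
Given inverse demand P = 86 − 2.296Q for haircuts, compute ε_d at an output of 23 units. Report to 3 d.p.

At Q = 23, P = 86 − 2.296(23) = 33.19.
dP/dQ = −2.296, so dQ/dP = 1/(−2.296) = -0.436.
ε = (dQ/dP)(P/Q) = (-0.436)(33.19/23).

-0.629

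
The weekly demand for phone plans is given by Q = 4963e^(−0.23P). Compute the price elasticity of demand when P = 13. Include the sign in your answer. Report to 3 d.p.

-2.990

At P = 13, Q = 249.577.
dQ/dP = −0.23·4963e^(−0.23P) = −0.23Q = -57.403.
ε = (dQ/dP)(P/Q) = (-57.403)(13/249.577).
|ε| > 1, so demand is elastic at this price.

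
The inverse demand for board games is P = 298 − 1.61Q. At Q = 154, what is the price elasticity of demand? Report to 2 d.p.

At Q = 154, P = 298 − 1.61(154) = 50.06.
dP/dQ = −1.61, so dQ/dP = 1/(−1.61) = -0.621.
ε = (dQ/dP)(P/Q) = (-0.621)(50.06/154).

-0.20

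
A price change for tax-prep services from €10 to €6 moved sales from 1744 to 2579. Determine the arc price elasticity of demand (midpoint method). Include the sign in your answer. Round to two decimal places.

ΔQ = 2579 − 1744 = 835; ΔP = 6 − 10 = -4.
Midpoints: P̄ = 8.00, Q̄ = 2161.5.
ε = (ΔQ/ΔP)(P̄/Q̄) = (835/-4)(8.00/2161.5).

-0.77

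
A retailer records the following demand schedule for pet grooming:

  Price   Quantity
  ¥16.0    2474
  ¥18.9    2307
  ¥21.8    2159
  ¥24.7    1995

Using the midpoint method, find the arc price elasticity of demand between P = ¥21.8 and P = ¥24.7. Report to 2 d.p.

-0.63

At P = 21.8, Q = 2159; at P = 24.7, Q = 1995.
ΔQ = -164, ΔP = 2.9. Midpoints: P̄ = 23.25, Q̄ = 2077.0.
ε = (ΔQ/ΔP)(P̄/Q̄) = (-164/2.9)(23.25/2077.0).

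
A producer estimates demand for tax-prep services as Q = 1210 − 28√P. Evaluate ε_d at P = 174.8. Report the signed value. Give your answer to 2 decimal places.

At P = 174.8, Q = 839.807.
dQ/dP = −28/(2√P) = -1.059.
ε = (dQ/dP)(P/Q) = (-1.059)(174.8/839.807).
|ε| < 1, so demand is inelastic at this price.

-0.22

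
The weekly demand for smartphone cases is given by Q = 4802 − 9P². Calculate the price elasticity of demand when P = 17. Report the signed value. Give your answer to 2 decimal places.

-2.36

At P = 17, Q = 2201.
dQ/dP = −18P = -306.
ε = (dQ/dP)(P/Q) = (-306)(17/2201).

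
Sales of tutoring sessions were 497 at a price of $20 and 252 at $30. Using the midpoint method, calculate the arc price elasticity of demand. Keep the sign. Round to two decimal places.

-1.64

ΔQ = 252 − 497 = -245; ΔP = 30 − 20 = 10.
Midpoints: P̄ = 25.00, Q̄ = 374.5.
ε = (ΔQ/ΔP)(P̄/Q̄) = (-245/10)(25.00/374.5).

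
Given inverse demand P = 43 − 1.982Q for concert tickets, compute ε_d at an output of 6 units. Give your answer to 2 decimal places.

-2.62

At Q = 6, P = 43 − 1.982(6) = 31.11.
dP/dQ = −1.982, so dQ/dP = 1/(−1.982) = -0.505.
ε = (dQ/dP)(P/Q) = (-0.505)(31.11/6).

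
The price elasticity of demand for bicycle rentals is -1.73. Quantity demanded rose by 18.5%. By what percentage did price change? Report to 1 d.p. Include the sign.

-10.7%

%ΔP ≈ %ΔQ / ε = (18.5%)/(-1.73) = -10.69%.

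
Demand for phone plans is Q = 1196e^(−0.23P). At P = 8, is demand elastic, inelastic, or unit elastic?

elastic

Q = 189.946, dQ/dP = -43.687.
ε = (dQ/dP)(P/Q) ≈ -1.840.
|ε| = 1.84 > 1.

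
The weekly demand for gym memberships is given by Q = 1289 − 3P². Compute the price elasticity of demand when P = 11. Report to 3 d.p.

At P = 11, Q = 926.
dQ/dP = −6P = -66.
ε = (dQ/dP)(P/Q) = (-66)(11/926).
|ε| < 1, so demand is inelastic at this price.

-0.784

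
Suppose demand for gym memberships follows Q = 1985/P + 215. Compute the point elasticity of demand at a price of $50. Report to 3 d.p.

-0.156

At P = 50, Q = 254.700.
dQ/dP = −1985/P² = -0.794.
ε = (dQ/dP)(P/Q) = (-0.794)(50/254.700).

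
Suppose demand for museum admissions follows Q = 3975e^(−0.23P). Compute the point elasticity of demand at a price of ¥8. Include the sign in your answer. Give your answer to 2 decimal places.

At P = 8, Q = 631.299.
dQ/dP = −0.23·3975e^(−0.23P) = −0.23Q = -145.199.
ε = (dQ/dP)(P/Q) = (-145.199)(8/631.299).
|ε| > 1, so demand is elastic at this price.

-1.84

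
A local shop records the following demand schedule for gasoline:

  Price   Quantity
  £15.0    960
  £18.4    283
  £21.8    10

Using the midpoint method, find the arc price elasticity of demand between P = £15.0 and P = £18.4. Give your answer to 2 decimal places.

-5.35

At P = 15.0, Q = 960; at P = 18.4, Q = 283.
ΔQ = -677, ΔP = 3.4. Midpoints: P̄ = 16.70, Q̄ = 621.5.
ε = (ΔQ/ΔP)(P̄/Q̄) = (-677/3.4)(16.70/621.5).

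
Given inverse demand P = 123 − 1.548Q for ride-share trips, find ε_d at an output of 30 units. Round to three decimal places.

At Q = 30, P = 123 − 1.548(30) = 76.56.
dP/dQ = −1.548, so dQ/dP = 1/(−1.548) = -0.646.
ε = (dQ/dP)(P/Q) = (-0.646)(76.56/30).

-1.649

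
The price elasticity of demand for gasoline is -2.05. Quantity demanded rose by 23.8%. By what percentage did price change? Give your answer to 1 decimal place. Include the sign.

%ΔP ≈ %ΔQ / ε = (23.8%)/(-2.05) = -11.61%.

-11.6%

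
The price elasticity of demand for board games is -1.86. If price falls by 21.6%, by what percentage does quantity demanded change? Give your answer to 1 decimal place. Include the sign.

%ΔQ ≈ ε × %ΔP = (-1.86)(-21.6%) = 40.18%.

40.2%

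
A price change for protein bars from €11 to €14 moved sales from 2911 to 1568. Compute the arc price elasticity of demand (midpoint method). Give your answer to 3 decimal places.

-2.499

ΔQ = 1568 − 2911 = -1343; ΔP = 14 − 11 = 3.
Midpoints: P̄ = 12.50, Q̄ = 2239.5.
ε = (ΔQ/ΔP)(P̄/Q̄) = (-1343/3)(12.50/2239.5).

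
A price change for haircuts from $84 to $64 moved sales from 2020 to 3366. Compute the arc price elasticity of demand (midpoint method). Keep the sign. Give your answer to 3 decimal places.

-1.849

ΔQ = 3366 − 2020 = 1346; ΔP = 64 − 84 = -20.
Midpoints: P̄ = 74.00, Q̄ = 2693.0.
ε = (ΔQ/ΔP)(P̄/Q̄) = (1346/-20)(74.00/2693.0).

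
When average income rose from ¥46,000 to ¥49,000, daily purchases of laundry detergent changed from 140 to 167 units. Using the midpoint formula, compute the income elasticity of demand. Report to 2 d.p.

ΔQ = 27, ΔI = 3000. Midpoints: Ī = 47,500, Q̄ = 153.5.
ε_I = (ΔQ/ΔI)(Ī/Q̄) = (27/3000)(47500/153.5).
ε_I > 0, so the good is normal.

2.79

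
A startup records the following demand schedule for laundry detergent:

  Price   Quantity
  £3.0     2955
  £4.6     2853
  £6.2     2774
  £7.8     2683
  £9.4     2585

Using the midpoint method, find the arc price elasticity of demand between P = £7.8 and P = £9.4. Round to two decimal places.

At P = 7.8, Q = 2683; at P = 9.4, Q = 2585.
ΔQ = -98, ΔP = 1.6. Midpoints: P̄ = 8.60, Q̄ = 2634.0.
ε = (ΔQ/ΔP)(P̄/Q̄) = (-98/1.6)(8.60/2634.0).

-0.20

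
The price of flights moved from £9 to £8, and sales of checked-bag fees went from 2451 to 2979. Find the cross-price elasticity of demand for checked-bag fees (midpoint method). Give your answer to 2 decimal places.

ΔQ_x = 2979 − 2451 = 528; ΔP_y = 8 − 9 = -1.
Midpoints: P̄_y = 8.50, Q̄_x = 2715.0.
ε_xy = (ΔQ_x/ΔP_y)(P̄_y/Q̄_x) = (528/-1)(8.50/2715.0).

-1.65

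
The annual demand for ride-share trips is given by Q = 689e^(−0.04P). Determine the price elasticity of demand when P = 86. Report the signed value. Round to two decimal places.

At P = 86, Q = 22.093.
dQ/dP = −0.04·689e^(−0.04P) = −0.04Q = -0.884.
ε = (dQ/dP)(P/Q) = (-0.884)(86/22.093).

-3.44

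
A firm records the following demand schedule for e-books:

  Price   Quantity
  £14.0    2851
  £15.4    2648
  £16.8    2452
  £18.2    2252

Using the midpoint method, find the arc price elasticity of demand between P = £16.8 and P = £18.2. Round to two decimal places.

-1.06

At P = 16.8, Q = 2452; at P = 18.2, Q = 2252.
ΔQ = -200, ΔP = 1.4. Midpoints: P̄ = 17.50, Q̄ = 2352.0.
ε = (ΔQ/ΔP)(P̄/Q̄) = (-200/1.4)(17.50/2352.0).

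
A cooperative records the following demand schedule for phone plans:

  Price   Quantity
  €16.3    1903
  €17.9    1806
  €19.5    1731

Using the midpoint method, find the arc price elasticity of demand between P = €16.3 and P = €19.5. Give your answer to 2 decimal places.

At P = 16.3, Q = 1903; at P = 19.5, Q = 1731.
ΔQ = -172, ΔP = 3.2. Midpoints: P̄ = 17.90, Q̄ = 1817.0.
ε = (ΔQ/ΔP)(P̄/Q̄) = (-172/3.2)(17.90/1817.0).

-0.53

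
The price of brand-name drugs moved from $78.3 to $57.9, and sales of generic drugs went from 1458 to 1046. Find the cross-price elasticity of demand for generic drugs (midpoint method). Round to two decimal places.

1.10

ΔQ_x = 1046 − 1458 = -412; ΔP_y = 57.9 − 78.3 = -20.4.
Midpoints: P̄_y = 68.10, Q̄_x = 1252.0.
ε_xy = (ΔQ_x/ΔP_y)(P̄_y/Q̄_x) = (-412/-20.4)(68.10/1252.0).
ε_xy > 0, so the goods are substitutes.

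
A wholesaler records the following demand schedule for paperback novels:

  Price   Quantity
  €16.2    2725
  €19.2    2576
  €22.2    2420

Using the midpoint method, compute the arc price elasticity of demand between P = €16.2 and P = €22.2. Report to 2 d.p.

-0.38

At P = 16.2, Q = 2725; at P = 22.2, Q = 2420.
ΔQ = -305, ΔP = 6.0. Midpoints: P̄ = 19.20, Q̄ = 2572.5.
ε = (ΔQ/ΔP)(P̄/Q̄) = (-305/6.0)(19.20/2572.5).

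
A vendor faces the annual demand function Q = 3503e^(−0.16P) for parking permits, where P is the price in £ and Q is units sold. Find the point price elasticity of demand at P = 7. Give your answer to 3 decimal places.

At P = 7, Q = 1142.958.
dQ/dP = −0.16·3503e^(−0.16P) = −0.16Q = -182.873.
ε = (dQ/dP)(P/Q) = (-182.873)(7/1142.958).

-1.120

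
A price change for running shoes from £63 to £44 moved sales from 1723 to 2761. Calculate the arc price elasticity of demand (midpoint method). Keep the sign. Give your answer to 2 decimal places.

-1.30

ΔQ = 2761 − 1723 = 1038; ΔP = 44 − 63 = -19.
Midpoints: P̄ = 53.50, Q̄ = 2242.0.
ε = (ΔQ/ΔP)(P̄/Q̄) = (1038/-19)(53.50/2242.0).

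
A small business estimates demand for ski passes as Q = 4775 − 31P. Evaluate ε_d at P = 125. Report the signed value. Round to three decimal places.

-4.306

At P = 125, Q = 900.
dQ/dP = −31.
ε = (dQ/dP)(P/Q) = (-31)(125/900).
|ε| > 1, so demand is elastic at this price.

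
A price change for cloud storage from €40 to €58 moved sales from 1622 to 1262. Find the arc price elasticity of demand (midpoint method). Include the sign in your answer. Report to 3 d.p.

ΔQ = 1262 − 1622 = -360; ΔP = 58 − 40 = 18.
Midpoints: P̄ = 49.00, Q̄ = 1442.0.
ε = (ΔQ/ΔP)(P̄/Q̄) = (-360/18)(49.00/1442.0).

-0.680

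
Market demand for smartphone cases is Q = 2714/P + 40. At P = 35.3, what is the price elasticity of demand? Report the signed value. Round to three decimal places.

-0.658

At P = 35.3, Q = 116.884.
dQ/dP = −2714/P² = -2.178.
ε = (dQ/dP)(P/Q) = (-2.178)(35.3/116.884).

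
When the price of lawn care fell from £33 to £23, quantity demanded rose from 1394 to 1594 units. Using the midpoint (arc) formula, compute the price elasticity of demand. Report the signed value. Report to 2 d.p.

-0.37

ΔQ = 1594 − 1394 = 200; ΔP = 23 − 33 = -10.
Midpoints: P̄ = 28.00, Q̄ = 1494.0.
ε = (ΔQ/ΔP)(P̄/Q̄) = (200/-10)(28.00/1494.0).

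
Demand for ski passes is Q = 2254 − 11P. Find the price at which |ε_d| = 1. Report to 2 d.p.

For linear demand Q = a − bP, ε = −bP/(a − bP). |ε| = 1 when bP = a − bP, i.e. P = a/(2b).
P = 2254/(2·11) = 2254/22 = 102.4545.

102.45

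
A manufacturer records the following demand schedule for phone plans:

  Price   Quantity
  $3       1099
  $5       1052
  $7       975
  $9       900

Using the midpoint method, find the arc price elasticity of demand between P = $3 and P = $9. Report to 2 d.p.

-0.20

At P = 3, Q = 1099; at P = 9, Q = 900.
ΔQ = -199, ΔP = 6. Midpoints: P̄ = 6.00, Q̄ = 999.5.
ε = (ΔQ/ΔP)(P̄/Q̄) = (-199/6)(6.00/999.5).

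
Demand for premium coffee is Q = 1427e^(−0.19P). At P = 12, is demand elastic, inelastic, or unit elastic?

elastic

Q = 145.960, dQ/dP = -27.732.
ε = (dQ/dP)(P/Q) ≈ -2.280.
|ε| = 2.28 > 1.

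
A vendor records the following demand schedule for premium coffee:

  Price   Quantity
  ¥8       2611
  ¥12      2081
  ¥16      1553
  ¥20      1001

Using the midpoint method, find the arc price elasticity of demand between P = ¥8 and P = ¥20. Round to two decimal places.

-1.04

At P = 8, Q = 2611; at P = 20, Q = 1001.
ΔQ = -1610, ΔP = 12. Midpoints: P̄ = 14.00, Q̄ = 1806.0.
ε = (ΔQ/ΔP)(P̄/Q̄) = (-1610/12)(14.00/1806.0).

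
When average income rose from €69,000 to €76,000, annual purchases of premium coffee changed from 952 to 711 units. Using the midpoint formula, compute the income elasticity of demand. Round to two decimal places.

-3.00

ΔQ = -241, ΔI = 7000. Midpoints: Ī = 72,500, Q̄ = 831.5.
ε_I = (ΔQ/ΔI)(Ī/Q̄) = (-241/7000)(72500/831.5).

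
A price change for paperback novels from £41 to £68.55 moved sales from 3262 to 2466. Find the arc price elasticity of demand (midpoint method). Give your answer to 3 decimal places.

-0.553

ΔQ = 2466 − 3262 = -796; ΔP = 68.55 − 41 = 27.55.
Midpoints: P̄ = 54.77, Q̄ = 2864.0.
ε = (ΔQ/ΔP)(P̄/Q̄) = (-796/27.55)(54.77/2864.0).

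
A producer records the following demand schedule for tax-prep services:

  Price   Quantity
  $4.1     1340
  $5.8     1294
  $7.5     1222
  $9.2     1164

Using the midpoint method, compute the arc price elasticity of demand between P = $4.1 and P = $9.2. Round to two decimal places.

At P = 4.1, Q = 1340; at P = 9.2, Q = 1164.
ΔQ = -176, ΔP = 5.1. Midpoints: P̄ = 6.65, Q̄ = 1252.0.
ε = (ΔQ/ΔP)(P̄/Q̄) = (-176/5.1)(6.65/1252.0).

-0.18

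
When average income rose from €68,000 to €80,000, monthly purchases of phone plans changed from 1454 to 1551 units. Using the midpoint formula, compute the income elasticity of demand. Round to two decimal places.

ΔQ = 97, ΔI = 12000. Midpoints: Ī = 74,000, Q̄ = 1502.5.
ε_I = (ΔQ/ΔI)(Ī/Q̄) = (97/12000)(74000/1502.5).
ε_I > 0, so the good is normal.

0.40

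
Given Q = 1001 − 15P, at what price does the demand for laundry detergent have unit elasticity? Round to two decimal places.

For linear demand Q = a − bP, ε = −bP/(a − bP). |ε| = 1 when bP = a − bP, i.e. P = a/(2b).
P = 1001/(2·15) = 1001/30 = 33.3667.

33.37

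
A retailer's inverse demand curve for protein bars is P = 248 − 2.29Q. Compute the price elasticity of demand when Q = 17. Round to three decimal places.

-5.370

At Q = 17, P = 248 − 2.29(17) = 209.07.
dP/dQ = −2.29, so dQ/dP = 1/(−2.29) = -0.437.
ε = (dQ/dP)(P/Q) = (-0.437)(209.07/17).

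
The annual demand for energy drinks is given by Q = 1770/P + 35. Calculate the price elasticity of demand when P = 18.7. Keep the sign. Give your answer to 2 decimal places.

At P = 18.7, Q = 129.652.
dQ/dP = −1770/P² = -5.062.
ε = (dQ/dP)(P/Q) = (-5.062)(18.7/129.652).

-0.73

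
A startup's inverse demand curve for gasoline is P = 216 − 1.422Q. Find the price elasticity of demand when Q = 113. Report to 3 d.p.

At Q = 113, P = 216 − 1.422(113) = 55.31.
dP/dQ = −1.422, so dQ/dP = 1/(−1.422) = -0.703.
ε = (dQ/dP)(P/Q) = (-0.703)(55.31/113).

-0.344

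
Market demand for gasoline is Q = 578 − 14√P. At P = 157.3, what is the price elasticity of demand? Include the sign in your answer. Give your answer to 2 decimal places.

-0.22

At P = 157.3, Q = 402.413.
dQ/dP = −14/(2√P) = -0.558.
ε = (dQ/dP)(P/Q) = (-0.558)(157.3/402.413).
|ε| < 1, so demand is inelastic at this price.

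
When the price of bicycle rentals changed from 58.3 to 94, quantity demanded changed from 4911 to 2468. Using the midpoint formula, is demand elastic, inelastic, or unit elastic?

Arc ε ≈ -1.412.
|ε| = 1.41 > 1.

elastic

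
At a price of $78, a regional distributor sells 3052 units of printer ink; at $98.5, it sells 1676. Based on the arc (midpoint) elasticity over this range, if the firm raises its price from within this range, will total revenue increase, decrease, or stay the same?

decrease

Arc ε = (-1376/20.5)(88.25/2364.0) ≈ -2.506.
|ε| = 2.51 > 1, so demand is elastic. A price rise therefore reduces total revenue.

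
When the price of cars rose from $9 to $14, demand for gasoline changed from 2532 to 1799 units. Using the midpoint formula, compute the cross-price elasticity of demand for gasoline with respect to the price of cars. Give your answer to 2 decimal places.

ΔQ_x = 1799 − 2532 = -733; ΔP_y = 14 − 9 = 5.
Midpoints: P̄_y = 11.50, Q̄_x = 2165.5.
ε_xy = (ΔQ_x/ΔP_y)(P̄_y/Q̄_x) = (-733/5)(11.50/2165.5).
ε_xy < 0, so the goods are complements.

-0.78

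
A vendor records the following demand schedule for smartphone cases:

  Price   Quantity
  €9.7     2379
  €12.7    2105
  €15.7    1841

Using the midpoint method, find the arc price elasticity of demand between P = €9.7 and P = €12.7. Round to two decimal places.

-0.46

At P = 9.7, Q = 2379; at P = 12.7, Q = 2105.
ΔQ = -274, ΔP = 3.0. Midpoints: P̄ = 11.20, Q̄ = 2242.0.
ε = (ΔQ/ΔP)(P̄/Q̄) = (-274/3.0)(11.20/2242.0).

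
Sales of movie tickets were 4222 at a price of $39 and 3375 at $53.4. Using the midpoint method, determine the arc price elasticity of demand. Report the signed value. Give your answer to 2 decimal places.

ΔQ = 3375 − 4222 = -847; ΔP = 53.4 − 39 = 14.4.
Midpoints: P̄ = 46.20, Q̄ = 3798.5.
ε = (ΔQ/ΔP)(P̄/Q̄) = (-847/14.4)(46.20/3798.5).

-0.72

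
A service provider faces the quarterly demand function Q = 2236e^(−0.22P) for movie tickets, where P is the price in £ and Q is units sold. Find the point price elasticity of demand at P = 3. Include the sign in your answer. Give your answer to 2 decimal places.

-0.66

At P = 3, Q = 1155.680.
dQ/dP = −0.22·2236e^(−0.22P) = −0.22Q = -254.250.
ε = (dQ/dP)(P/Q) = (-254.250)(3/1155.680).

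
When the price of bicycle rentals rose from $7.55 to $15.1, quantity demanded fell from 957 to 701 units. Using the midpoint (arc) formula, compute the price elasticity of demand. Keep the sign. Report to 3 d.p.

-0.463

ΔQ = 701 − 957 = -256; ΔP = 15.1 − 7.55 = 7.55.
Midpoints: P̄ = 11.32, Q̄ = 829.0.
ε = (ΔQ/ΔP)(P̄/Q̄) = (-256/7.55)(11.32/829.0).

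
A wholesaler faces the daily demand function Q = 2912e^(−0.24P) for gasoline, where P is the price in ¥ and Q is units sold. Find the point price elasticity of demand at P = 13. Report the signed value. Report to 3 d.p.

-3.120

At P = 13, Q = 128.586.
dQ/dP = −0.24·2912e^(−0.24P) = −0.24Q = -30.861.
ε = (dQ/dP)(P/Q) = (-30.861)(13/128.586).
|ε| > 1, so demand is elastic at this price.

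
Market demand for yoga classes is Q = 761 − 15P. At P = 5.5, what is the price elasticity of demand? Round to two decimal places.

At P = 5.5, Q = 678.500.
dQ/dP = −15.
ε = (dQ/dP)(P/Q) = (-15)(5.5/678.500).

-0.12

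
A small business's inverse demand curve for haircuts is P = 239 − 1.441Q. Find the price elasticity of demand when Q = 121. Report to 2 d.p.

-0.37

At Q = 121, P = 239 − 1.441(121) = 64.64.
dP/dQ = −1.441, so dQ/dP = 1/(−1.441) = -0.694.
ε = (dQ/dP)(P/Q) = (-0.694)(64.64/121).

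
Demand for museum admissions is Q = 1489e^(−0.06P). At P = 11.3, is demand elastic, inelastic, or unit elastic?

Q = 755.863, dQ/dP = -45.352.
ε = (dQ/dP)(P/Q) ≈ -0.678.
|ε| = 0.68 < 1.

inelastic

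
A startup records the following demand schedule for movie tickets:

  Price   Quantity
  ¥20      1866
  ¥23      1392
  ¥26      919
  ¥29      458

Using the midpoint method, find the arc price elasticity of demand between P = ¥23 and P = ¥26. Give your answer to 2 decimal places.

-3.34

At P = 23, Q = 1392; at P = 26, Q = 919.
ΔQ = -473, ΔP = 3. Midpoints: P̄ = 24.50, Q̄ = 1155.5.
ε = (ΔQ/ΔP)(P̄/Q̄) = (-473/3)(24.50/1155.5).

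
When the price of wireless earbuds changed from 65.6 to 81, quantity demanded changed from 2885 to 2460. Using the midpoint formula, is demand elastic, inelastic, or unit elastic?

inelastic

Arc ε ≈ -0.757.
|ε| = 0.76 < 1.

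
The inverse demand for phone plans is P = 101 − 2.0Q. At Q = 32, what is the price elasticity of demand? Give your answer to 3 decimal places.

-0.578

At Q = 32, P = 101 − 2.0(32) = 37.00.
dP/dQ = −2.0, so dQ/dP = 1/(−2.0) = -0.500.
ε = (dQ/dP)(P/Q) = (-0.500)(37.00/32).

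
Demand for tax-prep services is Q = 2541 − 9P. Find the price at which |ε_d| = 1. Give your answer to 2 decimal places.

For linear demand Q = a − bP, ε = −bP/(a − bP). |ε| = 1 when bP = a − bP, i.e. P = a/(2b).
P = 2541/(2·9) = 2541/18 = 141.1667.

141.17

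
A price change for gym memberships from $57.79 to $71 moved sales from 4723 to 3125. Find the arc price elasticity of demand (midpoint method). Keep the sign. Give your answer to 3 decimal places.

-1.985

ΔQ = 3125 − 4723 = -1598; ΔP = 71 − 57.79 = 13.21.
Midpoints: P̄ = 64.39, Q̄ = 3924.0.
ε = (ΔQ/ΔP)(P̄/Q̄) = (-1598/13.21)(64.39/3924.0).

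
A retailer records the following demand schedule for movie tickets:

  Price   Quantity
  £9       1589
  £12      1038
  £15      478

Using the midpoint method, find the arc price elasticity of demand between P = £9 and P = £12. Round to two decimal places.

-1.47

At P = 9, Q = 1589; at P = 12, Q = 1038.
ΔQ = -551, ΔP = 3. Midpoints: P̄ = 10.50, Q̄ = 1313.5.
ε = (ΔQ/ΔP)(P̄/Q̄) = (-551/3)(10.50/1313.5).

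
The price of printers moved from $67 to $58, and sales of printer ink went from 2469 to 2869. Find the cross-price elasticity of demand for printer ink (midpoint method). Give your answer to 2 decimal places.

ΔQ_x = 2869 − 2469 = 400; ΔP_y = 58 − 67 = -9.
Midpoints: P̄_y = 62.50, Q̄_x = 2669.0.
ε_xy = (ΔQ_x/ΔP_y)(P̄_y/Q̄_x) = (400/-9)(62.50/2669.0).
ε_xy < 0, so the goods are complements.

-1.04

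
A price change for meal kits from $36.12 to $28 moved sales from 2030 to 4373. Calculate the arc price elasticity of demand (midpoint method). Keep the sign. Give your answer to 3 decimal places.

ΔQ = 4373 − 2030 = 2343; ΔP = 28 − 36.12 = -8.12.
Midpoints: P̄ = 32.06, Q̄ = 3201.5.
ε = (ΔQ/ΔP)(P̄/Q̄) = (2343/-8.12)(32.06/3201.5).

-2.890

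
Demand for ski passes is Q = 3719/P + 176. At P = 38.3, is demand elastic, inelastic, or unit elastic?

inelastic

Q = 273.102, dQ/dP = -2.535.
ε = (dQ/dP)(P/Q) ≈ -0.356.
|ε| = 0.36 < 1.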